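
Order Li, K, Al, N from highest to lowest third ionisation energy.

Li > N > K > Al

IE_3 is the cost of taking one more electron from the +2 cation: Li²⁺ is already 1 electron into the core; K²⁺ is already 1 electron into the core; Al²⁺ still has 1 valence electron; N²⁺ still has 3 valence electrons.
Usually core removal costs more than valence removal, but here the competition is close: a tightly held n=2 valence electron can cost more to remove than an n=3 core electron, so the actual values have to decide it.
Valence configurations: Al²⁺ [Ne]3s¹, N²⁺ [He]2s²2p¹.
The numbers (kJ/mol): Li 11815, K 4420, Al 2745, N 4578.
Hence IE_3: Al < K < N < Li.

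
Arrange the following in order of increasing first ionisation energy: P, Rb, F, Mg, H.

Rb, Mg, P, H, F

H is in period 1, group 1; F is in period 2, group 17; Mg is in period 3, group 2; P is in period 3, group 15; Rb is in period 5, group 1.
Across a period the outer electron is held more tightly (higher IE₁); down a group it sits in a higher shell, more shielded, and comes off more easily.
Neither a single period nor a single group — weigh both effects.
Mg > Rb: both effects reinforce here, so Mg is clearly the higher of the two.
P > Mg: P lies to the right of Mg in period 3, so the across-period effect alone puts P higher.
H > P: the two effects oppose for this pair; the down-group effect wins (1312 vs 1012 kJ/mol).
F > H: period and group pull opposite ways; the across-period shift dominates (1681 vs 1312 kJ/mol).
Approximate values (kJ/mol): H 1312, F 1681, Mg 738, P 1012, Rb 403.
So from lowest to highest: Rb < Mg < P < H < F.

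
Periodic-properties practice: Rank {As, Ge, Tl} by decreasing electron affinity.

Ge > As > Tl

Ge is in period 4, group 14; As is in period 4, group 15; Tl is in period 6, group 13.
Adding an electron releases more energy for atoms nearer the top right (short of the noble gases).
Neither a single period nor a single group — weigh both effects.
As > Tl: relative to Tl, both the across-period and down-group shifts push As's electron affinity up.
Ge > As: this pair runs against the simple trend — see the exception note.
Note the exception: Ge has a higher electron affinity than As, contrary to the simple trend — adding an electron to As's half-filled 4p³ is unfavourable, so Ge (4p²) has the more exothermic EA.
Approximate values (kJ/mol): Ge 119, As 78, Tl 19.
So from highest to lowest: Ge > As > Tl.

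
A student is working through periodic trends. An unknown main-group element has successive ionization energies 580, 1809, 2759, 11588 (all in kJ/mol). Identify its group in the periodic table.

Look for the largest jump between consecutive ionization energies: IE4/IE3 ≈ 4.2, far larger than any earlier ratio.
That jump marks the point where a core electron is being removed. So the atom has 3 valence electrons.
A main-group element with 3 valence electrons is in group 13.

Group 13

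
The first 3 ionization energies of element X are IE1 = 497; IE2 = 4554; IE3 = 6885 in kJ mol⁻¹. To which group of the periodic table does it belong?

Look for the largest jump between consecutive ionization energies: IE2/IE1 ≈ 9.2, far larger than any earlier ratio.
That jump marks the point where a core electron is being removed. So the atom has 1 valence electron.
A main-group element with 1 valence electron is in group 1.

Group 1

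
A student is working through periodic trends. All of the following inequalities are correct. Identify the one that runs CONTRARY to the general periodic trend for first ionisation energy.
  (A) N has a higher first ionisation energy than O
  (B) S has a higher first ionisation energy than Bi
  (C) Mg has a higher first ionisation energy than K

(A)

The general trend: first ionisation energy increases across a period and decreases down a group.
(A) N (period 2, group 15) vs O (period 2, group 16): the stated order contradicts the simple trend.
(B) S (period 3, group 16) vs Bi (period 6, group 15): the stated order agrees with the simple trend.
(C) Mg (period 3, group 2) vs K (period 4, group 1): the stated order agrees with the simple trend.
The exception is (A): pairing an electron in O's 2p⁴ costs repulsion energy, so O ionizes more easily than half-filled N (2p³).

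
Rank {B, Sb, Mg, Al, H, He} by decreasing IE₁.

He > H > Sb > B > Mg > Al

First ionization energy rises across a period (greater Z_eff holds electrons more tightly) and falls down a group (valence electrons are farther from the nucleus).
These span different periods and groups, so the two trends combine.
Mg > Al: this pair runs against the simple trend — see the exception note.
B > Mg: relative to Mg, both the across-period and down-group shifts push B's first ionization energy up.
Sb > B: period and group pull opposite ways; the across-period shift dominates (831 vs 801 kJ/mol).
H > Sb: the two effects oppose for this pair; the down-group effect wins (1312 vs 831 kJ/mol).
He > H: He lies to the right of H in period 1, so the across-period effect alone puts He higher.
Note the exception: Mg has a higher first ionization energy than Al, contrary to the simple trend — Al's single 3p electron is easier to remove than one from Mg's filled 3s².
For reference (kJ/mol): H 1312, He 2372, B 801, Mg 738, Al 578, Sb 831.
So from highest to lowest: He > H > Sb > B > Mg > Al.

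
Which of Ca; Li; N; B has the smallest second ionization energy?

Ca

IE_2 is the cost of taking one more electron from the +1 cation: Ca⁺ still has 1 valence electron; Li⁺ is the bare [He] core; N⁺ still has 4 valence electrons; B⁺ still has 2 valence electrons.
Pulling an electron out of a noble-gas core costs far more than removing a remaining valence electron, so Li sits at the high end of IE_2.
Valence configurations: Ca⁺ [Ar]4s¹, N⁺ [He]2s²2p², B⁺ [He]2s².
Approximate IE_2 values (kJ/mol): Ca 1145, Li 7298, N 2856, B 2427.
Hence IE_2: Ca < B < N < Li.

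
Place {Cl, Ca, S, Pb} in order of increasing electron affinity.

S is in period 3, group 16; Cl is in period 3, group 17; Ca is in period 4, group 2; Pb is in period 6, group 14.
Adding an electron releases more energy for atoms nearer the top right (short of the noble gases).
Neither a single period nor a single group — weigh both effects.
Pb > Ca: period and group pull opposite ways; the across-period shift dominates (35 vs 2 kJ/mol).
S > Pb: relative to Pb, both the across-period and down-group shifts push S's electron affinity up.
Cl > S: both are in period 3; the period trend gives Cl the larger value.
Tabulated electron affinity (kJ/mol): S 200, Cl 349, Ca 2, Pb 35.
So from lowest to highest: Ca < Pb < S < Cl.

Ca < Pb < S < Cl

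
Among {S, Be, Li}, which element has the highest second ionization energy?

Consider each +1 ion: S⁺ still has 5 valence electrons; Be⁺ still has 1 valence electron; Li⁺ is the bare [He] core.
Core electrons are held far more tightly than valence electrons, so Li tops the IE_2 order.
Valence configurations: S⁺ [Ne]3s²3p³, Be⁺ [He]2s¹.
Tabulated IE_2 (kJ/mol): S 2252, Be 1757, Li 7298.
Hence IE_2: Be < S < Li.

Li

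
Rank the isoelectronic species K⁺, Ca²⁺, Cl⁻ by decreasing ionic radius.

All of these have 18 electrons, so size is governed by nuclear charge alone: the more protons, the stronger the pull on the same electron cloud, and the smaller the ion.
Nuclear charges: Ca²⁺ (Z=20), K⁺ (Z=19), Cl⁻ (Z=17).
Largest to smallest: Cl⁻ > K⁺ > Ca²⁺.

Cl⁻ > K⁺ > Ca²⁺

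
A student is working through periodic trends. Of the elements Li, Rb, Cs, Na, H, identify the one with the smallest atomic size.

H

Atomic radius shrinks across a period as nuclear charge pulls the same shell inward, and grows down a group as new shells are added.
All are in group 1, so atomic radius increases down the group.
The smallest atomic size among these belongs to H.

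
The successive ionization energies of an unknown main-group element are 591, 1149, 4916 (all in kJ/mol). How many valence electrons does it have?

Look for the largest jump between consecutive ionization energies: IE3/IE2 ≈ 4.3, far larger than any earlier ratio.
That jump marks the point where a core electron is being removed. So the atom has 2 valence electrons.

2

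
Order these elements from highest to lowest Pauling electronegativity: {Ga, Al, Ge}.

EN rises left→right (higher Z_eff, smaller atoms) and falls top→bottom (larger, more shielded atoms).
Neither a single period nor a single group — weigh both effects.
Ga > Al: this pair runs against the simple trend — see the exception note.
Ge > Ga: Ge lies to the right of Ga in period 4, so the across-period effect alone puts Ge higher.
Note the exception: Ga has a higher electronegativity than Al, contrary to the simple trend — poor shielding by filled d (and f) subshells raises the heavier element's effective nuclear charge more than the simple down-group trend predicts.
Approximate values (Pauling): Al 1.61, Ga 1.81, Ge 2.01.
So from highest to lowest: Ge > Ga > Al.

Ge > Ga > Al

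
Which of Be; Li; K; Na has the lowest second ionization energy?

Be

After 1 electron has been removed, what remains? Be⁺ still has 1 valence electron; Li⁺ is the bare [He] core; K⁺ is the bare [Ar] core; Na⁺ is the bare [Ne] core.
Core electrons are held far more tightly than valence electrons, so K, Na and Li top the IE_2 order.
The numbers (kJ/mol): Be 1757, Li 7298, K 3052, Na 4562.
Putting it together, IE_2: Be < K < Na < Li.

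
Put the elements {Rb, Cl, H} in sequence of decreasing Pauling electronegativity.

Cl > H > Rb

H is in period 1, group 1; Cl is in period 3, group 17; Rb is in period 5, group 1.
Atoms toward the upper right of the periodic table pull bonding electrons most strongly.
Here both period and group differ, so the two effects have to be weighed against each other.
H > Rb: they share group 1; the group trend gives H the larger value.
Cl > H: the two effects oppose for this pair; the across-period effect wins (3.16 vs 2.20).
Approximate values (Pauling): H 2.20, Cl 3.16, Rb 0.82.
So from highest to lowest: Cl > H > Rb.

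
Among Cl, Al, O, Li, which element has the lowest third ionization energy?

After 2 electrons have been removed, what remains? Cl²⁺ still has 5 valence electrons; Al²⁺ still has 1 valence electron; O²⁺ still has 4 valence electrons; Li²⁺ is already 1 electron into the core.
Breaking into a closed-shell core is much more expensive than removing a leftover valence electron — Li has the largest IE_3 here.
Valence configurations: Cl²⁺ [Ne]3s²3p³, Al²⁺ [Ne]3s¹, O²⁺ [He]2s²2p².
Approximate IE_3 values (kJ/mol): Cl 3822, Al 2745, O 5300, Li 11815.
Hence IE_3: Al < Cl < O < Li.

Al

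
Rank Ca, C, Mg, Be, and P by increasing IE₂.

After 1 electron has been removed, what remains? Ca⁺ still has 1 valence electron; C⁺ still has 3 valence electrons; Mg⁺ still has 1 valence electron; Be⁺ still has 1 valence electron; P⁺ still has 4 valence electrons.
All are still removing valence electrons, so compare the +1 ions as you would atoms: IE_2 generally rises across a period (higher Z_eff) and falls down a group (larger shell), subject to the usual subshell exceptions.
Valence configurations: Ca⁺ [Ar]4s¹, C⁺ [He]2s²2p¹, Mg⁺ [Ne]3s¹, Be⁺ [He]2s¹, P⁺ [Ne]3s²3p².
Approximate IE_2 values (kJ/mol): Ca 1145, C 2353, Mg 1451, Be 1757, P 1907.
Putting it together, IE_2: Ca < Mg < Be < P < C.

Ca < Mg < Be < P < C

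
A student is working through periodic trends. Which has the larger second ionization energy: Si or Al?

After 1 electron has been removed, what remains? Si⁺ still has 3 valence electrons; Al⁺ still has 2 valence electrons.
All are still removing valence electrons, so compare the +1 ions as you would atoms: IE_2 generally rises across a period (higher Z_eff) and falls down a group (larger shell), subject to the usual subshell exceptions.
Valence configurations: Si⁺ [Ne]3s²3p¹, Al⁺ [Ne]3s².
Si⁺ loses a lone 3p electron whereas Al⁺ must break into a filled 3s² pair, so IE_2(Al) > IE_2(Si) even though Si has the higher nuclear charge.
Approximate IE_2 values (kJ/mol): Si 1577, Al 1817.
Overall IE_2 order: Si < Al.

Al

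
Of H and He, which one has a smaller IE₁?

Across a period the outer electron is held more tightly (higher IE₁); down a group it sits in a higher shell, more shielded, and comes off more easily.
All lie in period 1, so first ionization energy increases left to right.
So H has the smaller IE₁ (H < He).

H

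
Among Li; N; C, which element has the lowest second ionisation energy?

C

The second ionization energy removes an electron from the +1 ion. For each element: Li⁺ is the bare [He] core; N⁺ still has 4 valence electrons; C⁺ still has 3 valence electrons.
Breaking into a closed-shell core is much more expensive than removing a leftover valence electron — Li has the largest IE_2 here.
Valence configurations: N⁺ [He]2s²2p², C⁺ [He]2s²2p¹.
Approximate IE_2 values (kJ/mol): Li 7298, N 2856, C 2353.
Hence IE_2: C < N < Li.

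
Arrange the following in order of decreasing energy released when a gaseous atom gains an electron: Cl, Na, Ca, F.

Cl > F > Na > Ca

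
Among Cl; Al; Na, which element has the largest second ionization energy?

After 1 electron has been removed, what remains? Cl⁺ still has 6 valence electrons; Al⁺ still has 2 valence electrons; Na⁺ is the bare [Ne] core.
Pulling an electron out of a noble-gas core costs far more than removing a remaining valence electron, so Na sits at the high end of IE_2.
Valence configurations: Cl⁺ [Ne]3s²3p⁴, Al⁺ [Ne]3s².
The numbers (kJ/mol): Cl 2298, Al 1817, Na 4562.
Overall IE_2 order: Al < Cl < Na.

Na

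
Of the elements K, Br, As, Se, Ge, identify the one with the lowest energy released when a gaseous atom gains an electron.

K is in period 4, group 1; Ge is in period 4, group 14; As is in period 4, group 15; Se is in period 4, group 16; Br is in period 4, group 17.
Electron affinity generally becomes more exothermic across a period toward the halogens and less exothermic down a group.
All lie in period 4; the across-period trend (electron affinity increases left to right) applies, with the exception below.
Note the exception: Ge has a higher electron affinity than As, contrary to the simple trend — adding an electron to As's half-filled 4p³ is unfavourable, so Ge (4p²) has the more exothermic EA.
For reference (kJ/mol): K 48, Ge 119, As 78, Se 195, Br 325.
The lowest energy released when a gaseous atom gains an electron among these belongs to K.

K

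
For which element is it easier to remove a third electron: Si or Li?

Consider each +2 ion: Si²⁺ still has 2 valence electrons; Li²⁺ is already 1 electron into the core.
Core electrons are held far more tightly than valence electrons, so Li tops the IE_3 order.
Tabulated IE_3 (kJ/mol): Si 3232, Li 11815.
Overall IE_3 order: Si < Li.

Si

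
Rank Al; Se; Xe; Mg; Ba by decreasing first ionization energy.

Xe > Se > Mg > Al > Ba

Mg is in period 3, group 2; Al is in period 3, group 13; Se is in period 4, group 16; Xe is in period 5, group 18; Ba is in period 6, group 2.
IE₁ increases left→right with effective nuclear charge and decreases top→bottom as the valence shell moves farther out.
These span different periods and groups, so the two trends combine.
Al > Ba: relative to Ba, both the across-period and down-group shifts push Al's first ionization energy up.
Mg > Al: this pair runs against the simple trend — see the exception note.
Se > Mg: the two effects oppose for this pair; the across-period effect wins (941 vs 738 kJ/mol).
Xe > Se: the two effects oppose for this pair; the across-period effect wins (1170 vs 941 kJ/mol).
Note the exception: Mg has a higher first ionization energy than Al, contrary to the simple trend — Al's single 3p electron is easier to remove than one from Mg's filled 3s².
Tabulated first ionization energy (kJ/mol): Mg 738, Al 578, Se 941, Xe 1170, Ba 503.
So from highest to lowest: Xe > Se > Mg > Al > Ba.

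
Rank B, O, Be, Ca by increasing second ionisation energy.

Ca < Be < B < O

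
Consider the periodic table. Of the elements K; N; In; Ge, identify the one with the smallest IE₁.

IE₁ increases left→right with effective nuclear charge and decreases top→bottom as the valence shell moves farther out.
Here both period and group differ, so the two effects have to be weighed against each other.
In > K: period and group pull opposite ways; the across-period shift dominates (558 vs 419 kJ/mol).
Ge > In: both effects reinforce here, so Ge is clearly the higher of the two.
N > Ge: relative to Ge, both the across-period and down-group shifts push N's first ionization energy up.
Tabulated first ionization energy (kJ/mol): N 1402, K 419, Ge 762, In 558.
The smallest IE₁ among these belongs to K.

K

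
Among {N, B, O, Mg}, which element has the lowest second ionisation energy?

The second ionization energy removes an electron from the +1 ion. For each element: N⁺ still has 4 valence electrons; B⁺ still has 2 valence electrons; O⁺ still has 5 valence electrons; Mg⁺ still has 1 valence electron.
All are still removing valence electrons, so compare the +1 ions as you would atoms: IE_2 generally rises across a period (higher Z_eff) and falls down a group (larger shell), subject to the usual subshell exceptions.
Valence configurations: N⁺ [He]2s²2p², B⁺ [He]2s², O⁺ [He]2s²2p³, Mg⁺ [Ne]3s¹.
The numbers (kJ/mol): N 2856, B 2427, O 3388, Mg 1451.
Putting it together, IE_2: Mg < B < N < O.

Mg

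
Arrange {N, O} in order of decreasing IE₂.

O > N

After 1 electron has been removed, what remains? N⁺ still has 4 valence electrons; O⁺ still has 5 valence electrons.
All are still removing valence electrons, so compare the +1 ions as you would atoms: IE_2 generally rises across a period (higher Z_eff) and falls down a group (larger shell), subject to the usual subshell exceptions.
Valence configurations: N⁺ [He]2s²2p², O⁺ [He]2s²2p³.
Approximate IE_2 values (kJ/mol): N 2856, O 3388.
Hence IE_2: N < O.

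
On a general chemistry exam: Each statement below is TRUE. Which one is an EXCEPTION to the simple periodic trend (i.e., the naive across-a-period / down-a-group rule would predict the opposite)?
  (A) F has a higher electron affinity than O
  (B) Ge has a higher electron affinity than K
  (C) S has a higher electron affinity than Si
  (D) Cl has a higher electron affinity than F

(D)

The general trend: electron affinity increases across a period and decreases down a group.
(A) F (period 2, group 17) vs O (period 2, group 16): the stated order agrees with the simple trend.
(B) Ge (period 4, group 14) vs K (period 4, group 1): the stated order agrees with the simple trend.
(C) S (period 3, group 16) vs Si (period 3, group 14): the stated order agrees with the simple trend.
(D) Cl (period 3, group 17) vs F (period 2, group 17): the stated order contradicts the simple trend.
The exception is (D): F's small 2p subshell makes the incoming electron feel strong e⁻–e⁻ repulsion, so Cl actually releases more energy on gaining an electron.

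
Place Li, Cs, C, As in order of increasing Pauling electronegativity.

Cs, Li, As, C

Li is in period 2, group 1; C is in period 2, group 14; As is in period 4, group 15; Cs is in period 6, group 1.
Smaller atoms with higher effective nuclear charge are more electronegative.
These span different periods and groups, so the two trends combine.
Li > Cs: Li sits above Cs in group 1, so the down-group effect alone puts Li higher.
As > Li: the two effects oppose for this pair; the across-period effect wins (2.18 vs 0.98).
C > As: the two effects oppose for this pair; the down-group effect wins (2.55 vs 2.18).
Tabulated electronegativity (Pauling): Li 0.98, C 2.55, As 2.18, Cs 0.79.
So from lowest to highest: Cs < Li < As < C.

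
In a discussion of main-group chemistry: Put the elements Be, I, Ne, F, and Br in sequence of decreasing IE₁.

Ne, F, Br, I, Be

First ionization energy rises across a period (greater Z_eff holds electrons more tightly) and falls down a group (valence electrons are farther from the nucleus).
These span different periods and groups, so the two trends combine.
I > Be: the two effects oppose for this pair; the across-period effect wins (1008 vs 900 kJ/mol).
Br > I: they share group 17; the group trend gives Br the larger value.
F > Br: they share group 17; the group trend gives F the larger value.
Ne > F: both are in period 2; the period trend gives Ne the larger value.
Tabulated first ionization energy (kJ/mol): Be 900, F 1681, Ne 2081, Br 1140, I 1008.
So from highest to lowest: Ne > F > Br > I > Be.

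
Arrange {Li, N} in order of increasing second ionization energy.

N < Li

The second ionization energy removes an electron from the +1 ion. For each element: Li⁺ is the bare [He] core; N⁺ still has 4 valence electrons.
Pulling an electron out of a noble-gas core costs far more than removing a remaining valence electron, so Li sits at the high end of IE_2.
The numbers (kJ/mol): Li 7298, N 2856.
So the second ionization energies run N < Li.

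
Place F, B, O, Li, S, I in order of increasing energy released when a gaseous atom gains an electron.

Atoms with high Z_eff and room in the valence shell (especially the halogens) have the most exothermic electron affinities.
Neither a single period nor a single group — weigh both effects.
Li > B: this pair runs against the simple trend — see the exception note.
O > Li: O lies to the right of Li in period 2, so the across-period effect alone puts O higher.
S > O: this pair runs against the simple trend — see the exception note.
I > S: the two effects oppose for this pair; the across-period effect wins (295 vs 200 kJ/mol).
F > I: F sits above I in group 17, so the down-group effect alone puts F higher.
Note the exception: Li has a higher electron affinity than B, contrary to the simple trend — B's ns²np¹ configuration gives only a small electron affinity — the sparsely filled np subshell binds an added electron weakly.
Note the exception: S has a higher electron affinity than O, contrary to the simple trend — the compact 2p subshell of O repels the added electron more than S's larger 3p does.
Approximate values (kJ/mol): Li 60, B 27, O 141, F 328, S 200, I 295.
So from lowest to highest: B < Li < O < S < I < F.

B, Li, O, S, I, F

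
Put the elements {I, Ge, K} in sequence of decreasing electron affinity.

Electron affinity generally becomes more exothermic across a period toward the halogens and less exothermic down a group.
Here both period and group differ, so the two effects have to be weighed against each other.
Ge > K: Ge lies to the right of K in period 4, so the across-period effect alone puts Ge higher.
I > Ge: the two effects oppose for this pair; the across-period effect wins (295 vs 119 kJ/mol).
For reference (kJ/mol): K 48, Ge 119, I 295.
So from highest to lowest: I > Ge > K.

I, Ge, K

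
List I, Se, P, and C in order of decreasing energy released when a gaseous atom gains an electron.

I > Se > C > P

C is in period 2, group 14; P is in period 3, group 15; Se is in period 4, group 16; I is in period 5, group 17.
Adding an electron releases more energy for atoms nearer the top right (short of the noble gases).
A diagonal step moves right (one effect) and down (the opposite effect) at once.
C > P: period and group pull opposite ways; the down-group shift dominates (122 vs 72 kJ/mol).
Se > C: the two effects oppose for this pair; the across-period effect wins (195 vs 122 kJ/mol).
I > Se: period and group pull opposite ways; the across-period shift dominates (295 vs 195 kJ/mol).
For reference (kJ/mol): C 122, P 72, Se 195, I 295.
So from highest to lowest: I > Se > C > P.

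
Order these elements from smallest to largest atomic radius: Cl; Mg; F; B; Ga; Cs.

B is in period 2, group 13; F is in period 2, group 17; Mg is in period 3, group 2; Cl is in period 3, group 17; Ga is in period 4, group 13; Cs is in period 6, group 1.
Across a period the added protons contract the valence shell; down a group each new principal shell makes the atom larger.
Neither a single period nor a single group — weigh both effects.
B > F: both are in period 2; the period trend gives B the larger value.
Cl > B: the two effects oppose for this pair; the down-group effect wins (99 vs 85 pm).
Ga > Cl: both effects reinforce here, so Ga is clearly the larger of the two.
Mg > Ga: period and group pull opposite ways; the across-period shift dominates (139 vs 124 pm).
Cs > Mg: both effects reinforce here, so Cs is clearly the larger of the two.
For reference (pm): B 85, F 64, Mg 139, Cl 99, Ga 124, Cs 232.
So from smallest to largest: F < B < Cl < Ga < Mg < Cs.

F < B < Cl < Ga < Mg < Cs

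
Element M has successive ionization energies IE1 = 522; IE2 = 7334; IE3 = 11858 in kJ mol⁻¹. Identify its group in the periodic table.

Look for the largest jump between consecutive ionization energies: IE2/IE1 ≈ 14.0, far larger than any earlier ratio.
That jump marks the point where a core electron is being removed. So the atom has 1 valence electron.
A main-group element with 1 valence electron is in group 1.

Group 1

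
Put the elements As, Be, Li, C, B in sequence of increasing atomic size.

C, B, Be, As, Li

Li is in period 2, group 1; Be is in period 2, group 2; B is in period 2, group 13; C is in period 2, group 14; As is in period 4, group 15.
Moving right in a period, electrons are added to the same shell under a stronger nuclear pull, so atoms get smaller; moving down, a new shell is opened and atoms get larger.
Here both period and group differ, so the two effects have to be weighed against each other.
B > C: B lies to the left of C in period 2, so the across-period effect alone puts B larger.
Be > B: both are in period 2; the period trend gives Be the larger value.
As > Be: period and group pull opposite ways; the down-group shift dominates (121 vs 102 pm).
Li > As: period and group pull opposite ways; the across-period shift dominates (133 vs 121 pm).
For reference (pm): Li 133, Be 102, B 85, C 75, As 121.
So from smallest to largest: C < B < Be < As < Li.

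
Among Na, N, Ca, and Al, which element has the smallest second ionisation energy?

Ca

IE_2 is the cost of taking one more electron from the +1 cation: Na⁺ is the bare [Ne] core; N⁺ still has 4 valence electrons; Ca⁺ still has 1 valence electron; Al⁺ still has 2 valence electrons.
Core electrons are held far more tightly than valence electrons, so Na tops the IE_2 order.
Valence configurations: N⁺ [He]2s²2p², Ca⁺ [Ar]4s¹, Al⁺ [Ne]3s².
Tabulated IE_2 (kJ/mol): Na 4562, N 2856, Ca 1145, Al 1817.
So the second ionization energies run Ca < Al < N < Na.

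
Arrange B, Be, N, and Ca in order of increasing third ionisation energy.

B, N, Ca, Be

Consider each +2 ion: B²⁺ still has 1 valence electron; Be²⁺ is the bare [He] core; N²⁺ still has 3 valence electrons; Ca²⁺ is the bare [Ar] core.
Core electrons are held far more tightly than valence electrons, so Ca and Be top the IE_3 order.
Valence configurations: B²⁺ [He]2s¹, N²⁺ [He]2s²2p¹.
Approximate IE_3 values (kJ/mol): B 3660, Be 14849, N 4578, Ca 4912.
Hence IE_3: B < N < Ca < Be.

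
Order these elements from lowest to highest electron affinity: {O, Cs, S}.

Cs < O < S

O is in period 2, group 16; S is in period 3, group 16; Cs is in period 6, group 1.
Atoms with high Z_eff and room in the valence shell (especially the halogens) have the most exothermic electron affinities.
Neither a single period nor a single group — weigh both effects.
O > Cs: relative to Cs, both the across-period and down-group shifts push O's electron affinity up.
S > O: this pair runs against the simple trend — see the exception note.
Note the exception: S has a higher electron affinity than O, contrary to the simple trend — the compact 2p subshell of O repels the added electron more than S's larger 3p does.
Approximate values (kJ/mol): O 141, S 200, Cs 46.
So from lowest to highest: Cs < O < S.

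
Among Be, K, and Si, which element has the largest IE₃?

Be

The third ionization energy removes an electron from the +2 ion. For each element: Be²⁺ is the bare [He] core; K²⁺ is already 1 electron into the core; Si²⁺ still has 2 valence electrons.
Pulling an electron out of a noble-gas core costs far more than removing a remaining valence electron, so K and Be sit at the high end of IE_3.
Approximate IE_3 values (kJ/mol): Be 14849, K 4420, Si 3232.
Putting it together, IE_3: Si < K < Be.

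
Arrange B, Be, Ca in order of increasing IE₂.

The second ionization energy removes an electron from the +1 ion. For each element: B⁺ still has 2 valence electrons; Be⁺ still has 1 valence electron; Ca⁺ still has 1 valence electron.
All are still removing valence electrons, so compare the +1 ions as you would atoms: IE_2 generally rises across a period (higher Z_eff) and falls down a group (larger shell), subject to the usual subshell exceptions.
Valence configurations: B⁺ [He]2s², Be⁺ [He]2s¹, Ca⁺ [Ar]4s¹.
Tabulated IE_2 (kJ/mol): B 2427, Be 1757, Ca 1145.
Putting it together, IE_2: Ca < Be < B.

Ca < Be < B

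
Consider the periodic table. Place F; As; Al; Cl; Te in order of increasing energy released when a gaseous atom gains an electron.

Al < As < Te < F < Cl

F is in period 2, group 17; Al is in period 3, group 13; Cl is in period 3, group 17; As is in period 4, group 15; Te is in period 5, group 16.
EA tends to increase across a period and decrease down a group, though the pattern is less regular than for IE or radius.
These span different periods and groups, so the two trends combine.
As > Al: the two effects oppose for this pair; the across-period effect wins (78 vs 42 kJ/mol).
Te > As: the two effects oppose for this pair; the across-period effect wins (190 vs 78 kJ/mol).
F > Te: relative to Te, both the across-period and down-group shifts push F's electron affinity up.
Cl > F: this pair runs against the simple trend — see the exception note.
Note the exception: Cl has a higher electron affinity than F, contrary to the simple trend — F's small 2p subshell makes the incoming electron feel strong e⁻–e⁻ repulsion, so Cl actually releases more energy on gaining an electron.
Tabulated electron affinity (kJ/mol): F 328, Al 42, Cl 349, As 78, Te 190.
So from lowest to highest: Al < As < Te < F < Cl.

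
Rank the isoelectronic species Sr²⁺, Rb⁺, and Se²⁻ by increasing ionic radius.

Sr²⁺ < Rb⁺ < Se²⁻

All of these have 36 electrons, so size is governed by nuclear charge alone: the more protons, the stronger the pull on the same electron cloud, and the smaller the ion.
Nuclear charges: Sr²⁺ (Z=38), Rb⁺ (Z=37), Se²⁻ (Z=34).
Smallest to largest: Sr²⁺ < Rb⁺ < Se²⁻.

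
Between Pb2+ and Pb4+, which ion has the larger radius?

Pb2+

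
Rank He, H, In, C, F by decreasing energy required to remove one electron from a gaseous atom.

H is in period 1, group 1; He is in period 1, group 18; C is in period 2, group 14; F is in period 2, group 17; In is in period 5, group 13.
IE₁ increases left→right with effective nuclear charge and decreases top→bottom as the valence shell moves farther out.
Here both period and group differ, so the two effects have to be weighed against each other.
C > In: relative to In, both the across-period and down-group shifts push C's first ionization energy up.
H > C: period and group pull opposite ways; the down-group shift dominates (1312 vs 1086 kJ/mol).
F > H: the two effects oppose for this pair; the across-period effect wins (1681 vs 1312 kJ/mol).
He > F: both effects reinforce here, so He is clearly the higher of the two.
Tabulated first ionization energy (kJ/mol): H 1312, He 2372, C 1086, F 1681, In 558.
So from highest to lowest: He > F > H > C > In.

He, F, H, C, In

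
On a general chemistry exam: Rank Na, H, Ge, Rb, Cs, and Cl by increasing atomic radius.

H < Cl < Ge < Na < Rb < Cs

H is in period 1, group 1; Na is in period 3, group 1; Cl is in period 3, group 17; Ge is in period 4, group 14; Rb is in period 5, group 1; Cs is in period 6, group 1.
Moving right in a period, electrons are added to the same shell under a stronger nuclear pull, so atoms get smaller; moving down, a new shell is opened and atoms get larger.
These span different periods and groups, so the two trends combine.
Cl > H: period and group pull opposite ways; the down-group shift dominates (99 vs 32 pm).
Ge > Cl: both effects reinforce here, so Ge is clearly the larger of the two.
Na > Ge: the two effects oppose for this pair; the across-period effect wins (155 vs 121 pm).
Rb > Na: Rb sits below Na in group 1, so the down-group effect alone puts Rb larger.
Cs > Rb: they share group 1; the group trend gives Cs the larger value.
For reference (pm): H 32, Na 155, Cl 99, Ge 121, Rb 210, Cs 232.
So from smallest to largest: H < Cl < Ge < Na < Rb < Cs.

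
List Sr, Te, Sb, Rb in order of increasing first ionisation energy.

Rb is in period 5, group 1; Sr is in period 5, group 2; Sb is in period 5, group 15; Te is in period 5, group 16.
First ionization energy rises across a period (greater Z_eff holds electrons more tightly) and falls down a group (valence electrons are farther from the nucleus).
All lie in period 5, so first ionization energy increases left to right.
So from lowest to highest: Rb < Sr < Sb < Te.

Rb < Sr < Sb < Te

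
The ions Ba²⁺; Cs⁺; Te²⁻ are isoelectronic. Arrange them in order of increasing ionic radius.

All of these have 54 electrons, so size is governed by nuclear charge alone: the more protons, the stronger the pull on the same electron cloud, and the smaller the ion.
Nuclear charges: Ba²⁺ (Z=56), Cs⁺ (Z=55), Te²⁻ (Z=52).
Smallest to largest: Ba²⁺ < Cs⁺ < Te²⁻.

Ba²⁺ < Cs⁺ < Te²⁻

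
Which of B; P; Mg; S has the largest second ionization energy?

IE_2 is the cost of taking one more electron from the +1 cation: B⁺ still has 2 valence electrons; P⁺ still has 4 valence electrons; Mg⁺ still has 1 valence electron; S⁺ still has 5 valence electrons.
All are still removing valence electrons, so compare the +1 ions as you would atoms: IE_2 generally rises across a period (higher Z_eff) and falls down a group (larger shell), subject to the usual subshell exceptions.
Valence configurations: B⁺ [He]2s², P⁺ [Ne]3s²3p², Mg⁺ [Ne]3s¹, S⁺ [Ne]3s²3p³.
Approximate IE_2 values (kJ/mol): B 2427, P 1907, Mg 1451, S 2252.
So the second ionization energies run Mg < P < S < B.

B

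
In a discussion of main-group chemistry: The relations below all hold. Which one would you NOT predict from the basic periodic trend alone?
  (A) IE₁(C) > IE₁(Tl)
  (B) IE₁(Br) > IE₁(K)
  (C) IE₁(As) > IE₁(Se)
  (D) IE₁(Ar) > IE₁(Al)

The general trend: first ionization energy increases across a period and decreases down a group.
(A) C (period 2, group 14) vs Tl (period 6, group 13): the stated order agrees with the simple trend.
(B) Br (period 4, group 17) vs K (period 4, group 1): the stated order agrees with the simple trend.
(C) As (period 4, group 15) vs Se (period 4, group 16): the stated order contradicts the simple trend.
(D) Ar (period 3, group 18) vs Al (period 3, group 13): the stated order agrees with the simple trend.
The exception is (C): Se (4p⁴) ionizes more easily than half-filled As (4p³).

(C)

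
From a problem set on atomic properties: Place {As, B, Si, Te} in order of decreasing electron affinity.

Te, Si, As, B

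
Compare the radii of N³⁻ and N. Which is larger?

Forming N³⁻ adds 3 electrons to N. More electron–electron repulsion in the same shell, with unchanged nuclear charge, lets the cloud expand.
An anion is larger than its parent atom: N³⁻ > N.

N³⁻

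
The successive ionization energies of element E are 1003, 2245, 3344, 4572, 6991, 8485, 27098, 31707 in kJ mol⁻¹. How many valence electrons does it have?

6

Look for the largest jump between consecutive ionization energies: IE7/IE6 ≈ 3.2, far larger than any earlier ratio.
That jump marks the point where a core electron is being removed. So the atom has 6 valence electrons.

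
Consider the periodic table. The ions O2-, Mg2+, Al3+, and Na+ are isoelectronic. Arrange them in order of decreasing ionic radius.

All of these have 10 electrons, so size is governed by nuclear charge alone: the more protons, the stronger the pull on the same electron cloud, and the smaller the ion.
Nuclear charges: Al3+ (Z=13), Mg2+ (Z=12), Na+ (Z=11), O2- (Z=8).
Largest to smallest: O2- > Na+ > Mg2+ > Al3+.

O2-, Na+, Mg2+, Al3+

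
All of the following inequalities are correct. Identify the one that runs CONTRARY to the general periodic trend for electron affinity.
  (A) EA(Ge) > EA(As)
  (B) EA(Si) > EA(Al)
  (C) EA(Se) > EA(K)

(A)

The general trend: electron affinity increases across a period and decreases down a group.
(A) Ge (period 4, group 14) vs As (period 4, group 15): the stated order contradicts the simple trend.
(B) Si (period 3, group 14) vs Al (period 3, group 13): the stated order agrees with the simple trend.
(C) Se (period 4, group 16) vs K (period 4, group 1): the stated order agrees with the simple trend.
The exception is (A): adding an electron to As's half-filled 4p³ is unfavourable, so Ge (4p²) has the more exothermic EA.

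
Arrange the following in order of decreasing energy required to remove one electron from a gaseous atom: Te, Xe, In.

IE₁ increases left→right with effective nuclear charge and decreases top→bottom as the valence shell moves farther out.
All lie in period 5, so first ionization energy increases left to right.
So from highest to lowest: Xe > Te > In.

Xe, Te, In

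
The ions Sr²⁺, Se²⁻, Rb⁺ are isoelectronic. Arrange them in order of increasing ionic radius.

All of these have 36 electrons, so size is governed by nuclear charge alone: the more protons, the stronger the pull on the same electron cloud, and the smaller the ion.
Nuclear charges: Sr²⁺ (Z=38), Rb⁺ (Z=37), Se²⁻ (Z=34).
Smallest to largest: Sr²⁺ < Rb⁺ < Se²⁻.

Sr²⁺, Rb⁺, Se²⁻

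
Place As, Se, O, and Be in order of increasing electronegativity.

Be is in period 2, group 2; O is in period 2, group 16; As is in period 4, group 15; Se is in period 4, group 16.
Electronegativity increases across a period and decreases down a group, tracking effective nuclear charge and atomic size.
Here both period and group differ, so the two effects have to be weighed against each other.
As > Be: the two effects oppose for this pair; the across-period effect wins (2.18 vs 1.57).
Se > As: Se lies to the right of As in period 4, so the across-period effect alone puts Se higher.
O > Se: they share group 16; the group trend gives O the larger value.
Tabulated electronegativity (Pauling): Be 1.57, O 3.44, As 2.18, Se 2.55.
So from lowest to highest: Be < As < Se < O.

Be, As, Se, O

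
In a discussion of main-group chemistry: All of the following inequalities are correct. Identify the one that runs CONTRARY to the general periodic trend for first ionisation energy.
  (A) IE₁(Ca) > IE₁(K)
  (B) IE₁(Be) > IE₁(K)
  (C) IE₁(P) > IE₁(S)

(C)

The general trend: first ionisation energy increases across a period and decreases down a group.
(A) Ca (period 4, group 2) vs K (period 4, group 1): the stated order agrees with the simple trend.
(B) Be (period 2, group 2) vs K (period 4, group 1): the stated order agrees with the simple trend.
(C) P (period 3, group 15) vs S (period 3, group 16): the stated order contradicts the simple trend.
The exception is (C): S (3p⁴) ionizes more easily than half-filled P (3p³) because the paired 3p electron in S is pushed out by e⁻–e⁻ repulsion.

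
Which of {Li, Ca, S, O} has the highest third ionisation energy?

Li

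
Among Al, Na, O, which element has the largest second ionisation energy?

Consider each +1 ion: Al⁺ still has 2 valence electrons; Na⁺ is the bare [Ne] core; O⁺ still has 5 valence electrons.
Pulling an electron out of a noble-gas core costs far more than removing a remaining valence electron, so Na sits at the high end of IE_2.
Valence configurations: Al⁺ [Ne]3s², O⁺ [He]2s²2p³.
Approximate IE_2 values (kJ/mol): Al 1817, Na 4562, O 3388.
Putting it together, IE_2: Al < O < Na.

Na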